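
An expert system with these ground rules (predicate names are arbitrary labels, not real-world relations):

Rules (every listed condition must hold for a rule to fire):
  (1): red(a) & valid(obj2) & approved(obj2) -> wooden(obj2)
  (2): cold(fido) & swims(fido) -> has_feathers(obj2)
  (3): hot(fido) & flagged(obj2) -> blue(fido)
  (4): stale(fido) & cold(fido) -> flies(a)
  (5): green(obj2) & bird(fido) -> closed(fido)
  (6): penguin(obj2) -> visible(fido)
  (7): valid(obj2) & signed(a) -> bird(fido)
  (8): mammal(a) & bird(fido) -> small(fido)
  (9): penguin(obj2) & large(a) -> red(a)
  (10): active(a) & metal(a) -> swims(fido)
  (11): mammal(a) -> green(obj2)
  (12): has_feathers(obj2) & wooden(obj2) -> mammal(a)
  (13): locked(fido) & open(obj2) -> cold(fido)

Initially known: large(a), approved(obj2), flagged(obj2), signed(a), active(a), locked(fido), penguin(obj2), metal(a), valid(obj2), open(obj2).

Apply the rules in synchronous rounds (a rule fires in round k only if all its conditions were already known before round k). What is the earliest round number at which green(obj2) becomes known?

4

Round 1 fires (6), (7), (9), (10), (13), giving visible(fido), bird(fido), red(a), swims(fido), cold(fido).
Round 2 fires (1), (2), giving wooden(obj2), has_feathers(obj2).
Round 3 fires (12), giving mammal(a).
Round 4 fires (8), (11), giving small(fido), green(obj2).
green(obj2) first appears in round 4.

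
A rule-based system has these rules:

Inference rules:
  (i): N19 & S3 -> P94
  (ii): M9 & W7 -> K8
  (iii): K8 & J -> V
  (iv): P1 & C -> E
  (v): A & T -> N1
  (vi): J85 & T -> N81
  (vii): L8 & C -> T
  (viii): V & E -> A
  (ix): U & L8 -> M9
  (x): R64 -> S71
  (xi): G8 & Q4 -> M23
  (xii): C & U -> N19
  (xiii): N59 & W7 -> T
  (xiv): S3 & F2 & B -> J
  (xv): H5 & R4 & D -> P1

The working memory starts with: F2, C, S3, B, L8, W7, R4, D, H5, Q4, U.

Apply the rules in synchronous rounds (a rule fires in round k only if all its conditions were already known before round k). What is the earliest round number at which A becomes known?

4

Round 1 fires (vii), (ix), (xii), (xiv), (xv), giving T, M9, N19, J, P1.
Round 2 fires (i), (ii), (iv), giving P94, K8, E.
Round 3 fires (iii), giving V.
Round 4 fires (viii), giving A.
A first appears in round 4.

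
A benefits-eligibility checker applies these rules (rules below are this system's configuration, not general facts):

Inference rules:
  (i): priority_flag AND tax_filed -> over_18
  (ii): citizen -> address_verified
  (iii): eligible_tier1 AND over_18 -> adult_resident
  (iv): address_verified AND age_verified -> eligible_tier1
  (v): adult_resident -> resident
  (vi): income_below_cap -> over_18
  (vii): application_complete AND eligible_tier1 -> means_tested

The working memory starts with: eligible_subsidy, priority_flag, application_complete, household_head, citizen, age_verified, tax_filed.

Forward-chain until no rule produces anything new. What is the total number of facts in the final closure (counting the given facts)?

Round 1: (i) [priority_flag AND tax_filed -> over_18]; (ii) [citizen -> address_verified]. Adds over_18, address_verified.
Round 2: (iv) [address_verified AND age_verified -> eligible_tier1]. Adds eligible_tier1.
Round 3: (iii) [eligible_tier1 AND over_18 -> adult_resident]; (vii) [application_complete AND eligible_tier1 -> means_tested]. Adds adult_resident, means_tested.
Round 4: (v) [adult_resident -> resident]. Adds resident.
Closure: {address_verified, adult_resident, age_verified, application_complete, citizen, eligible_subsidy, eligible_tier1, household_head, means_tested, over_18, priority_flag, resident, tax_filed} — 13 facts.

13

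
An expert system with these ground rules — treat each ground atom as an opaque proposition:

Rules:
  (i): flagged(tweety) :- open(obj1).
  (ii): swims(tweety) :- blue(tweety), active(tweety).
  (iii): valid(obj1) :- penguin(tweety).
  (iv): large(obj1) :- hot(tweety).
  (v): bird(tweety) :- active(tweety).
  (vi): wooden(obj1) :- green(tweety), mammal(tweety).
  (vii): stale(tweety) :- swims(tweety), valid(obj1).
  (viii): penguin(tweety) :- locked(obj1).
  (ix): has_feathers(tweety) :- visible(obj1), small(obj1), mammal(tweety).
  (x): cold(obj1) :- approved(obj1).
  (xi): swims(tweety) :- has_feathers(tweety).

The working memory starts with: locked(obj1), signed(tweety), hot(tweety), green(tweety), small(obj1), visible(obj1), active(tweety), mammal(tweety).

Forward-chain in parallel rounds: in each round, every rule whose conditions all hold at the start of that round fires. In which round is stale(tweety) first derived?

3

Round 1 fires (iv), (v), (vi), (viii), (ix), giving large(obj1), bird(tweety), wooden(obj1), penguin(tweety), has_feathers(tweety).
Round 2 fires (iii), (xi), giving valid(obj1), swims(tweety).
Round 3 fires (vii), giving stale(tweety).
stale(tweety) first appears in round 3.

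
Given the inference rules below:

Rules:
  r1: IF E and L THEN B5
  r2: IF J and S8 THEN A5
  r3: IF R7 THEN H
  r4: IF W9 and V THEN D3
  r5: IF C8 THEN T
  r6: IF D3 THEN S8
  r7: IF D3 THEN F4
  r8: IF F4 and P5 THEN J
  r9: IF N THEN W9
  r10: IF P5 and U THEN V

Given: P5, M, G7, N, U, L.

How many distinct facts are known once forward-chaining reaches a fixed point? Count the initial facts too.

Round 1: r9 [IF N THEN W9]; r10 [IF P5 and U THEN V]. New: W9, V.
Round 2: r4 [IF W9 and V THEN D3]. New: D3.
Round 3: r6 [IF D3 THEN S8]; r7 [IF D3 THEN F4]. New: S8, F4.
Round 4: r8 [IF F4 and P5 THEN J]. New: J.
Round 5: r2 [IF J and S8 THEN A5]. New: A5.
Closure: {A5, D3, F4, G7, J, L, M, N, P5, S8, U, V, W9} — 13 facts.

13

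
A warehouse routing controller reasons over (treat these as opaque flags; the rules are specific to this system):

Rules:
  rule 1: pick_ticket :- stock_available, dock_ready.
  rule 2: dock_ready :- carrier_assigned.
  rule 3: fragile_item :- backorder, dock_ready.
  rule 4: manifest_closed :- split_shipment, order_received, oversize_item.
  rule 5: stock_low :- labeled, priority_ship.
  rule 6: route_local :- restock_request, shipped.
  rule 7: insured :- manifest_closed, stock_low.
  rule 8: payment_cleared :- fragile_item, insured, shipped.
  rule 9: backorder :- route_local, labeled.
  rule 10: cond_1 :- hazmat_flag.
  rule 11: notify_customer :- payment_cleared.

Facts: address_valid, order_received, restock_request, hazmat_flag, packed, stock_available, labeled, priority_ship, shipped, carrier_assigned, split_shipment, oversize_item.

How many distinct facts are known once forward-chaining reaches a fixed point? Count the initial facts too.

23

Round 1 fires rule 2, rule 4, rule 5, rule 6, rule 10, giving dock_ready, manifest_closed, stock_low, route_local, cond_1.
Round 2 fires rule 1, rule 7, rule 9, giving pick_ticket, insured, backorder.
Round 3 fires rule 3, giving fragile_item.
Round 4 fires rule 8, giving payment_cleared.
Round 5 fires rule 11, giving notify_customer.
Closure: {address_valid, backorder, carrier_assigned, cond_1, dock_ready, fragile_item, hazmat_flag, insured, labeled, manifest_closed, notify_customer, order_received, oversize_item, packed, payment_cleared, pick_ticket, priority_ship, restock_request, route_local, shipped, split_shipment, stock_available, stock_low} — 23 facts.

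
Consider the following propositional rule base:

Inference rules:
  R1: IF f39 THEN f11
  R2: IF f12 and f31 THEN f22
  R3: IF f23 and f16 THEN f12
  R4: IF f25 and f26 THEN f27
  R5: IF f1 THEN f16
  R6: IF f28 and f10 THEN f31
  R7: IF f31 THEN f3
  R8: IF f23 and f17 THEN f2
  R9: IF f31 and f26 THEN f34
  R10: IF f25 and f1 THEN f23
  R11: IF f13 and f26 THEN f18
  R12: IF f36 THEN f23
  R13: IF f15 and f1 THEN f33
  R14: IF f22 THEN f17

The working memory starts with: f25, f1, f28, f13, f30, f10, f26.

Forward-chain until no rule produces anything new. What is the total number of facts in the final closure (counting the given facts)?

18

Round 1: R4 [IF f25 and f26 THEN f27]; R5 [IF f1 THEN f16]; R6 [IF f28 and f10 THEN f31]; R10 [IF f25 and f1 THEN f23]; R11 [IF f13 and f26 THEN f18]. Adds f27, f16, f31, f23, f18.
Round 2: R3 [IF f23 and f16 THEN f12]; R7 [IF f31 THEN f3]; R9 [IF f31 and f26 THEN f34]. Adds f12, f3, f34.
Round 3: R2 [IF f12 and f31 THEN f22]. Adds f22.
Round 4: R14 [IF f22 THEN f17]. Adds f17.
Round 5: R8 [IF f23 and f17 THEN f2]. Adds f2.
Closure: {f1, f10, f12, f13, f16, f17, f18, f2, f22, f23, f25, f26, f27, f28, f3, f30, f31, f34} — 18 facts.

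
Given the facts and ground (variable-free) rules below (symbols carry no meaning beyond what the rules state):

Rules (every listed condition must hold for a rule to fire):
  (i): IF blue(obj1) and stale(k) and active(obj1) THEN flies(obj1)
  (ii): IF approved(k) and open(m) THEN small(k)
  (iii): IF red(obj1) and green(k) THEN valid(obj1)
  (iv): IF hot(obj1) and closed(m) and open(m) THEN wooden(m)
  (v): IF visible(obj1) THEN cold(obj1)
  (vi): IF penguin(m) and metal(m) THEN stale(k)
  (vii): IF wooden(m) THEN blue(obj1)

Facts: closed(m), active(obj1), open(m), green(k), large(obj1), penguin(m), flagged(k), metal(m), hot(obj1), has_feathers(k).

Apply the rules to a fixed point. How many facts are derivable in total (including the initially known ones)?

14

Round 1 fires (iv), (vi), giving wooden(m), stale(k).
Round 2 fires (vii), giving blue(obj1).
Round 3 fires (i), giving flies(obj1).
Closure: {active(obj1), blue(obj1), closed(m), flagged(k), flies(obj1), green(k), has_feathers(k), hot(obj1), large(obj1), metal(m), open(m), penguin(m), stale(k), wooden(m)} — 14 facts.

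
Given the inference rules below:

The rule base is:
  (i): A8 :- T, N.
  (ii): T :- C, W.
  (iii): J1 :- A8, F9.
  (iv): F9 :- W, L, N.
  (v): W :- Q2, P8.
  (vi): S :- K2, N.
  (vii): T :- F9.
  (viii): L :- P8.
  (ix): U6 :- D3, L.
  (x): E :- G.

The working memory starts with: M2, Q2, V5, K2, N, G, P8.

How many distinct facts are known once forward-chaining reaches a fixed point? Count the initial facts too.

[1] (v) [W :- Q2, P8.]; (vi) [S :- K2, N.]; (viii) [L :- P8.]; (x) [E :- G.]. ⇒ new: W, S, L, E.
[2] (iv) [F9 :- W, L, N.]. ⇒ new: F9.
[3] (vii) [T :- F9.]. ⇒ new: T.
[4] (i) [A8 :- T, N.]. ⇒ new: A8.
[5] (iii) [J1 :- A8, F9.]. ⇒ new: J1.
Closure: {A8, E, F9, G, J1, K2, L, M2, N, P8, Q2, S, T, V5, W} — 15 facts.

15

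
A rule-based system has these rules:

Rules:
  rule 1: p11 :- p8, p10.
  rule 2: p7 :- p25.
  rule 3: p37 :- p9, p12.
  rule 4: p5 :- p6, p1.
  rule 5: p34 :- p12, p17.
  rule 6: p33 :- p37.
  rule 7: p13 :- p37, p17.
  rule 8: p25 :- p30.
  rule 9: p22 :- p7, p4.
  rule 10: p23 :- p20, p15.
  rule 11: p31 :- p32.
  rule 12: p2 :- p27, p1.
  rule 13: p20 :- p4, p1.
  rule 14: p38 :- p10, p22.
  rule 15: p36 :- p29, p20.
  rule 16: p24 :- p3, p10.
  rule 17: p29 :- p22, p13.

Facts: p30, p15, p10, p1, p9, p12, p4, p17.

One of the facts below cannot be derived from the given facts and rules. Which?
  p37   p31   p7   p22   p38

p31

[1] rule 3 [p37 :- p9, p12.]; rule 5 [p34 :- p12, p17.]; rule 8 [p25 :- p30.]; rule 13 [p20 :- p4, p1.]. ⇒ new: p37, p34, p25, p20.
[2] rule 2 [p7 :- p25.]; rule 6 [p33 :- p37.]; rule 7 [p13 :- p37, p17.]; rule 10 [p23 :- p20, p15.]. ⇒ new: p7, p33, p13, p23.
[3] rule 9 [p22 :- p7, p4.]. ⇒ new: p22.
[4] rule 14 [p38 :- p10, p22.]; rule 17 [p29 :- p22, p13.]. ⇒ new: p38, p29.
[5] rule 15 [p36 :- p29, p20.]. ⇒ new: p36.
Derived: p7 (round 2), p38 (round 4), p22 (round 3), p37 (round 1). p31 never appears in any round.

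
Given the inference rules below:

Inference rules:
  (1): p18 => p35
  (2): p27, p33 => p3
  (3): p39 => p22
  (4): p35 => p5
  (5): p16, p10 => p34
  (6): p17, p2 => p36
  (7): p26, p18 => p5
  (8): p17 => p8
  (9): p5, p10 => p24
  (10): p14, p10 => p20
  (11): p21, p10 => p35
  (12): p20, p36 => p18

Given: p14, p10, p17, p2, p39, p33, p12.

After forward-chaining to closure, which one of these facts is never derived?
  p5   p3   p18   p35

Round 1 fires (3), (6), (8), (10), giving p22, p36, p8, p20.
Round 2 fires (12), giving p18.
Round 3 fires (1), giving p35.
Round 4 fires (4), giving p5.
Round 5 fires (9), giving p24.
Derived: p18 (round 2), p35 (round 3), p5 (round 4). p3 never appears in any round.

p3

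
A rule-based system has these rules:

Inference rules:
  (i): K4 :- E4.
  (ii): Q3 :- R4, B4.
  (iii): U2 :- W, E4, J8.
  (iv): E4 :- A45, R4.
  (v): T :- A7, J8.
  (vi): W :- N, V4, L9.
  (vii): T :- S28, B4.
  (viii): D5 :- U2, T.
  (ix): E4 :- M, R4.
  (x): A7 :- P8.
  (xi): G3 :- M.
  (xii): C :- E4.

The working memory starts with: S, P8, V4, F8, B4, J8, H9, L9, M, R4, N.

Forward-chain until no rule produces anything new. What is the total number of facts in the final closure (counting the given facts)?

Round 1: (ii) [Q3 :- R4, B4.]; (vi) [W :- N, V4, L9.]; (ix) [E4 :- M, R4.]; (x) [A7 :- P8.]; (xi) [G3 :- M.]. New: Q3, W, E4, A7, G3.
Round 2: (i) [K4 :- E4.]; (iii) [U2 :- W, E4, J8.]; (v) [T :- A7, J8.]; (xii) [C :- E4.]. New: K4, U2, T, C.
Round 3: (viii) [D5 :- U2, T.]. New: D5.
Closure: {A7, B4, C, D5, E4, F8, G3, H9, J8, K4, L9, M, N, P8, Q3, R4, S, T, U2, V4, W} — 21 facts.

21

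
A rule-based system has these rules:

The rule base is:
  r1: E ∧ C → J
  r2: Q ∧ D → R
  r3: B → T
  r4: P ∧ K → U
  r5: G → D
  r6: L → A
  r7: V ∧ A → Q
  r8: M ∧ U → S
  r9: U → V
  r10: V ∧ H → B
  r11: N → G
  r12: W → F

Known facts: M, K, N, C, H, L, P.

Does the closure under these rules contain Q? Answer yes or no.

Round 1 — r4, r6, r11, derive U, A, G.
Round 2 — r5, r8, r9, derive D, S, V.
Round 3 — r7, r10, derive Q, B.
Round 4 — r2, r3, derive R, T.
Q appears in round 3, so it is derivable.

yes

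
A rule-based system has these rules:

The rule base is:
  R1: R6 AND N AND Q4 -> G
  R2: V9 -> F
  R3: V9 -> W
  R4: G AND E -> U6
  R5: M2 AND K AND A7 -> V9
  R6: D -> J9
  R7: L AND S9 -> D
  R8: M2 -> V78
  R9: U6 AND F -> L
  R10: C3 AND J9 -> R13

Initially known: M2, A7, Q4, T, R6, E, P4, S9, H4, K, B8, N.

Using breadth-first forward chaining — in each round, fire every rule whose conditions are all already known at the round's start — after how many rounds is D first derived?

4

[1] R1 [R6 AND N AND Q4 -> G]; R5 [M2 AND K AND A7 -> V9]; R8 [M2 -> V78]. ⇒ new: G, V9, V78.
[2] R2 [V9 -> F]; R3 [V9 -> W]; R4 [G AND E -> U6]. ⇒ new: F, W, U6.
[3] R9 [U6 AND F -> L]. ⇒ new: L.
[4] R7 [L AND S9 -> D]. ⇒ new: D.
D first appears in round 4.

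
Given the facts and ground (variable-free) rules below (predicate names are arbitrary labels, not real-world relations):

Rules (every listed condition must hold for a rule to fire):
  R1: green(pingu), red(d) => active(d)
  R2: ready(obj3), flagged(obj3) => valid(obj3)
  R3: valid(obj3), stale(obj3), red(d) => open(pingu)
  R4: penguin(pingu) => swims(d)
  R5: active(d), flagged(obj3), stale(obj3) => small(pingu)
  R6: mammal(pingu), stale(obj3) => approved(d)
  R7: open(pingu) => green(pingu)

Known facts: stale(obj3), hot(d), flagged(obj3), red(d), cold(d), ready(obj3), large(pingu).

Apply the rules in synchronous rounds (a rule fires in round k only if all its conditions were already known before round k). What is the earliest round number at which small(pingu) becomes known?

5

[1] R2 [ready(obj3), flagged(obj3) => valid(obj3)]. ⇒ new: valid(obj3).
[2] R3 [valid(obj3), stale(obj3), red(d) => open(pingu)]. ⇒ new: open(pingu).
[3] R7 [open(pingu) => green(pingu)]. ⇒ new: green(pingu).
[4] R1 [green(pingu), red(d) => active(d)]. ⇒ new: active(d).
[5] R5 [active(d), flagged(obj3), stale(obj3) => small(pingu)]. ⇒ new: small(pingu).
small(pingu) first appears in round 5.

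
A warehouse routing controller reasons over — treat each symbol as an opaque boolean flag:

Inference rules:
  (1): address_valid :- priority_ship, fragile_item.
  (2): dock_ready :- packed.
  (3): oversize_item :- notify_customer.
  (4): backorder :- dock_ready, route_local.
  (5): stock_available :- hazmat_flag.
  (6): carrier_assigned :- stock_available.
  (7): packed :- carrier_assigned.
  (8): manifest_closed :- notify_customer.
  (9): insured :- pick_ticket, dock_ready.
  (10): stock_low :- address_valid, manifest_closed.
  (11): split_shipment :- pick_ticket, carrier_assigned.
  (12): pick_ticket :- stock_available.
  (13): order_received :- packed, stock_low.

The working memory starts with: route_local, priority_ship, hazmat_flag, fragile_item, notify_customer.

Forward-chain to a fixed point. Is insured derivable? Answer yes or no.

yes

Round 1: (1) [address_valid :- priority_ship, fragile_item.]; (3) [oversize_item :- notify_customer.]; (5) [stock_available :- hazmat_flag.]; (8) [manifest_closed :- notify_customer.]. Adds address_valid, oversize_item, stock_available, manifest_closed.
Round 2: (6) [carrier_assigned :- stock_available.]; (10) [stock_low :- address_valid, manifest_closed.]; (12) [pick_ticket :- stock_available.]. Adds carrier_assigned, stock_low, pick_ticket.
Round 3: (7) [packed :- carrier_assigned.]; (11) [split_shipment :- pick_ticket, carrier_assigned.]. Adds packed, split_shipment.
Round 4: (2) [dock_ready :- packed.]; (13) [order_received :- packed, stock_low.]. Adds dock_ready, order_received.
Round 5: (4) [backorder :- dock_ready, route_local.]; (9) [insured :- pick_ticket, dock_ready.]. Adds backorder, insured.
insured appears in round 5, so it is derivable.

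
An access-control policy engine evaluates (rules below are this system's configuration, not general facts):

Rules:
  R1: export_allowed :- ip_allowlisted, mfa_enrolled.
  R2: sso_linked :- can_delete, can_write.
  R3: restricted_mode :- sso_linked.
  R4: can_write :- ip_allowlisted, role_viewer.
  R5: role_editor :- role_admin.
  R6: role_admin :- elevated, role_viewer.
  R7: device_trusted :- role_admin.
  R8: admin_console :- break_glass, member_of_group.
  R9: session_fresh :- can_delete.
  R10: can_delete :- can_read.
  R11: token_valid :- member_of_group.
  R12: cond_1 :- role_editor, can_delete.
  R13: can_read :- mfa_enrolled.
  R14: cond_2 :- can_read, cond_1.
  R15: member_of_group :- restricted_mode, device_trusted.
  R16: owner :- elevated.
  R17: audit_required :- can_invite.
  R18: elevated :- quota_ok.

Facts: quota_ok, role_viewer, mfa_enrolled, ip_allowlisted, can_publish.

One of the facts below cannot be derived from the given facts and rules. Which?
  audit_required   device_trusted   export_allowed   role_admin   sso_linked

[1] R1 [export_allowed :- ip_allowlisted, mfa_enrolled.]; R4 [can_write :- ip_allowlisted, role_viewer.]; R13 [can_read :- mfa_enrolled.]; R18 [elevated :- quota_ok.]. ⇒ new: export_allowed, can_write, can_read, elevated.
[2] R6 [role_admin :- elevated, role_viewer.]; R10 [can_delete :- can_read.]; R16 [owner :- elevated.]. ⇒ new: role_admin, can_delete, owner.
[3] R2 [sso_linked :- can_delete, can_write.]; R5 [role_editor :- role_admin.]; R7 [device_trusted :- role_admin.]; R9 [session_fresh :- can_delete.]. ⇒ new: sso_linked, role_editor, device_trusted, session_fresh.
[4] R3 [restricted_mode :- sso_linked.]; R12 [cond_1 :- role_editor, can_delete.]. ⇒ new: restricted_mode, cond_1.
[5] R14 [cond_2 :- can_read, cond_1.]; R15 [member_of_group :- restricted_mode, device_trusted.]. ⇒ new: cond_2, member_of_group.
[6] R11 [token_valid :- member_of_group.]. ⇒ new: token_valid.
Derived: sso_linked (round 3), role_admin (round 2), export_allowed (round 1), device_trusted (round 3). audit_required never appears in any round.

audit_required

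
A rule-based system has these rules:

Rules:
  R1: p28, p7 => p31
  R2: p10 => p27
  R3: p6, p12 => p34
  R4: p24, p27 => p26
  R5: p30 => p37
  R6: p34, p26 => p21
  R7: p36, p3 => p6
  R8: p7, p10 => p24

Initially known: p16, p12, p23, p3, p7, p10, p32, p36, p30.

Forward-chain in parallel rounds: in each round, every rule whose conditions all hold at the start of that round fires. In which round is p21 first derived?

Round 1: R2 [p10 => p27]; R5 [p30 => p37]; R7 [p36, p3 => p6]; R8 [p7, p10 => p24]. New: p27, p37, p6, p24.
Round 2: R3 [p6, p12 => p34]; R4 [p24, p27 => p26]. New: p34, p26.
Round 3: R6 [p34, p26 => p21]. New: p21.
p21 first appears in round 3.

3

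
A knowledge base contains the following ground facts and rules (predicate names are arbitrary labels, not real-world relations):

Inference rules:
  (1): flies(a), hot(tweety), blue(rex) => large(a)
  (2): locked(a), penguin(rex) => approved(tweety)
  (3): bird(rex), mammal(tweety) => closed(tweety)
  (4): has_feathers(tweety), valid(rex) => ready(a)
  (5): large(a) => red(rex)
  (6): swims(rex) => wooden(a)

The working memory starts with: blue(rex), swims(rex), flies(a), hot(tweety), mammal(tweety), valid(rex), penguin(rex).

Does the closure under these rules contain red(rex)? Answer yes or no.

yes

Round 1: (1) [flies(a), hot(tweety), blue(rex) => large(a)]; (6) [swims(rex) => wooden(a)]. New: large(a), wooden(a).
Round 2: (5) [large(a) => red(rex)]. New: red(rex).
red(rex) appears in round 2, so it is derivable.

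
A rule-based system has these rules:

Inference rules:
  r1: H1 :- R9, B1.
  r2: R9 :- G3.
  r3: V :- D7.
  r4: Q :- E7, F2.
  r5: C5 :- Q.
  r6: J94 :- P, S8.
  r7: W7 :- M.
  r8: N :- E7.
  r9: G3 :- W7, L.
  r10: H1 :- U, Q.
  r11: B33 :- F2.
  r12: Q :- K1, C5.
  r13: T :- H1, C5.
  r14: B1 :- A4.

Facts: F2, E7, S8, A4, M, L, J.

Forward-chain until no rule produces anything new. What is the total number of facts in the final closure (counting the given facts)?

[1] r4 [Q :- E7, F2.]; r7 [W7 :- M.]; r8 [N :- E7.]; r11 [B33 :- F2.]; r14 [B1 :- A4.]. ⇒ new: Q, W7, N, B33, B1.
[2] r5 [C5 :- Q.]; r9 [G3 :- W7, L.]. ⇒ new: C5, G3.
[3] r2 [R9 :- G3.]. ⇒ new: R9.
[4] r1 [H1 :- R9, B1.]. ⇒ new: H1.
[5] r13 [T :- H1, C5.]. ⇒ new: T.
Closure: {A4, B1, B33, C5, E7, F2, G3, H1, J, L, M, N, Q, R9, S8, T, W7} — 17 facts.

17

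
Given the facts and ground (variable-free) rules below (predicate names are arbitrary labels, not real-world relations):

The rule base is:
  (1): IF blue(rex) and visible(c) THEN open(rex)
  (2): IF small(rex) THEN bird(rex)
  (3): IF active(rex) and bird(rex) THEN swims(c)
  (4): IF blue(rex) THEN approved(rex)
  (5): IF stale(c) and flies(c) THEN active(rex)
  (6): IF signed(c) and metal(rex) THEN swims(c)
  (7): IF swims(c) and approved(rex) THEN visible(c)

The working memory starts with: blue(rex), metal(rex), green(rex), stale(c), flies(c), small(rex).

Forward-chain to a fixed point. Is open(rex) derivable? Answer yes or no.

Round 1: (2) [IF small(rex) THEN bird(rex)]; (4) [IF blue(rex) THEN approved(rex)]; (5) [IF stale(c) and flies(c) THEN active(rex)]. New: bird(rex), approved(rex), active(rex).
Round 2: (3) [IF active(rex) and bird(rex) THEN swims(c)]. New: swims(c).
Round 3: (7) [IF swims(c) and approved(rex) THEN visible(c)]. New: visible(c).
Round 4: (1) [IF blue(rex) and visible(c) THEN open(rex)]. New: open(rex).
open(rex) appears in round 4, so it is derivable.

yes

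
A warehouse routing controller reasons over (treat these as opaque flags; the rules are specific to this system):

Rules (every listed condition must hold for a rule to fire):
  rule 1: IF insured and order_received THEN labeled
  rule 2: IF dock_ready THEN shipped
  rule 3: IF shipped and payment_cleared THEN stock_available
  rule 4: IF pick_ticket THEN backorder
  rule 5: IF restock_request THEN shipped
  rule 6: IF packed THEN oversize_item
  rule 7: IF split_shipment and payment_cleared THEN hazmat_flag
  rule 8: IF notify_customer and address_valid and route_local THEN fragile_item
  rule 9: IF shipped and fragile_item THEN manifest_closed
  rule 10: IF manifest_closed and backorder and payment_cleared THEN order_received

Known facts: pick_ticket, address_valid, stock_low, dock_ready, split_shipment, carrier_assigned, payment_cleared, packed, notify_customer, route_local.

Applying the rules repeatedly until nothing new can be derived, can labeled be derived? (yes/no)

no

Round 1: rule 2 [IF dock_ready THEN shipped]; rule 4 [IF pick_ticket THEN backorder]; rule 6 [IF packed THEN oversize_item]; rule 7 [IF split_shipment and payment_cleared THEN hazmat_flag]; rule 8 [IF notify_customer and address_valid and route_local THEN fragile_item]. Adds shipped, backorder, oversize_item, hazmat_flag, fragile_item.
Round 2: rule 3 [IF shipped and payment_cleared THEN stock_available]; rule 9 [IF shipped and fragile_item THEN manifest_closed]. Adds stock_available, manifest_closed.
Round 3: rule 10 [IF manifest_closed and backorder and payment_cleared THEN order_received]. Adds order_received.
Fixed point reached. labeled is concluded only by rule 1; rule 1 needs insured (never derived).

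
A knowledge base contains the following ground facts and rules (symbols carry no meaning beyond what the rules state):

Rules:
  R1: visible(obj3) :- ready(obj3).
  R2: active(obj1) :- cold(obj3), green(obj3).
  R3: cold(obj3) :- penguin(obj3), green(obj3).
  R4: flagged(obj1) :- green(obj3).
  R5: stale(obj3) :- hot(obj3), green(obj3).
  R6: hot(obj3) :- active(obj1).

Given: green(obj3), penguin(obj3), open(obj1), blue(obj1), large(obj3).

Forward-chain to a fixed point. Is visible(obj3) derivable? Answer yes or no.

no

[1] R3 [cold(obj3) :- penguin(obj3), green(obj3).]; R4 [flagged(obj1) :- green(obj3).]. ⇒ new: cold(obj3), flagged(obj1).
[2] R2 [active(obj1) :- cold(obj3), green(obj3).]. ⇒ new: active(obj1).
[3] R6 [hot(obj3) :- active(obj1).]. ⇒ new: hot(obj3).
[4] R5 [stale(obj3) :- hot(obj3), green(obj3).]. ⇒ new: stale(obj3).
Fixed point reached. visible(obj3) is concluded only by R1; R1 needs ready(obj3) (never derived).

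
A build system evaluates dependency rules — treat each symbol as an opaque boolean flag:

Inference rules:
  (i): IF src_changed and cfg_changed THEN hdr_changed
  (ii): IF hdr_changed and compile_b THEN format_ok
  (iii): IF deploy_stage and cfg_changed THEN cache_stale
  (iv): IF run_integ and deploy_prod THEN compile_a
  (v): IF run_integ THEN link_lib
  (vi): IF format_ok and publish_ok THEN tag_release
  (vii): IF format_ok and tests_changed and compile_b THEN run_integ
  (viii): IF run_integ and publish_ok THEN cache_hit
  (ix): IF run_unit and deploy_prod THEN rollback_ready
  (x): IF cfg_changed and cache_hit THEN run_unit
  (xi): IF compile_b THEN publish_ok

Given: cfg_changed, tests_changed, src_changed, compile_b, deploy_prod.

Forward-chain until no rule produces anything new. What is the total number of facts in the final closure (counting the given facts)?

Round 1: (i) [IF src_changed and cfg_changed THEN hdr_changed]; (xi) [IF compile_b THEN publish_ok]. New: hdr_changed, publish_ok.
Round 2: (ii) [IF hdr_changed and compile_b THEN format_ok]. New: format_ok.
Round 3: (vi) [IF format_ok and publish_ok THEN tag_release]; (vii) [IF format_ok and tests_changed and compile_b THEN run_integ]. New: tag_release, run_integ.
Round 4: (iv) [IF run_integ and deploy_prod THEN compile_a]; (v) [IF run_integ THEN link_lib]; (viii) [IF run_integ and publish_ok THEN cache_hit]. New: compile_a, link_lib, cache_hit.
Round 5: (x) [IF cfg_changed and cache_hit THEN run_unit]. New: run_unit.
Round 6: (ix) [IF run_unit and deploy_prod THEN rollback_ready]. New: rollback_ready.
Closure: {cache_hit, cfg_changed, compile_a, compile_b, deploy_prod, format_ok, hdr_changed, link_lib, publish_ok, rollback_ready, run_integ, run_unit, src_changed, tag_release, tests_changed} — 15 facts.

15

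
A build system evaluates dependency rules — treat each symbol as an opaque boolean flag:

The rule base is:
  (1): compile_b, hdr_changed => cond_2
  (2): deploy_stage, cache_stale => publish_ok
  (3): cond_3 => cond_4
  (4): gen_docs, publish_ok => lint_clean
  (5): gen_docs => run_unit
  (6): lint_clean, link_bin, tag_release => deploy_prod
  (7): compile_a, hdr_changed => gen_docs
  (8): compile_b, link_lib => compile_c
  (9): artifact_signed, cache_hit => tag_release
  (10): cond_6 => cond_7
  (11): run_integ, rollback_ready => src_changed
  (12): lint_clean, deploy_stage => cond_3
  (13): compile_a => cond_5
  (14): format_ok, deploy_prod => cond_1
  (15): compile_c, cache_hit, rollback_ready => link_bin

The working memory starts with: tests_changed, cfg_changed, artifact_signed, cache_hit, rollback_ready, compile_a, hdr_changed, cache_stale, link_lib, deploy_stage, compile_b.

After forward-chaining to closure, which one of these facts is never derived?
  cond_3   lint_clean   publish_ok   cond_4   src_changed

[1] (1) [compile_b, hdr_changed => cond_2]; (2) [deploy_stage, cache_stale => publish_ok]; (7) [compile_a, hdr_changed => gen_docs]; (8) [compile_b, link_lib => compile_c]; (9) [artifact_signed, cache_hit => tag_release]; (13) [compile_a => cond_5]. ⇒ new: cond_2, publish_ok, gen_docs, compile_c, tag_release, cond_5.
[2] (4) [gen_docs, publish_ok => lint_clean]; (5) [gen_docs => run_unit]; (15) [compile_c, cache_hit, rollback_ready => link_bin]. ⇒ new: lint_clean, run_unit, link_bin.
[3] (6) [lint_clean, link_bin, tag_release => deploy_prod]; (12) [lint_clean, deploy_stage => cond_3]. ⇒ new: deploy_prod, cond_3.
[4] (3) [cond_3 => cond_4]. ⇒ new: cond_4.
Derived: cond_3 (round 3), publish_ok (round 1), cond_4 (round 4), lint_clean (round 2). src_changed never appears in any round.

src_changed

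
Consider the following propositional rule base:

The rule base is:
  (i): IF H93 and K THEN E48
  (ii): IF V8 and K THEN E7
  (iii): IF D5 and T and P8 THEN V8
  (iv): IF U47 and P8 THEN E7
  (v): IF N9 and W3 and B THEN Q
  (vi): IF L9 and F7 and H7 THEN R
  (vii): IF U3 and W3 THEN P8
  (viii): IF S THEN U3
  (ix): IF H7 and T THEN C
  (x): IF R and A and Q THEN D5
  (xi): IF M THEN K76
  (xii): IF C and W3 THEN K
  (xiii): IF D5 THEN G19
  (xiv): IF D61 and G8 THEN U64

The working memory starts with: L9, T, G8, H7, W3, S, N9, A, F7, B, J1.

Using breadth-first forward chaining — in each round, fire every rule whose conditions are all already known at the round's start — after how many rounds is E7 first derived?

Round 1: (v) [IF N9 and W3 and B THEN Q]; (vi) [IF L9 and F7 and H7 THEN R]; (viii) [IF S THEN U3]; (ix) [IF H7 and T THEN C]. New: Q, R, U3, C.
Round 2: (vii) [IF U3 and W3 THEN P8]; (x) [IF R and A and Q THEN D5]; (xii) [IF C and W3 THEN K]. New: P8, D5, K.
Round 3: (iii) [IF D5 and T and P8 THEN V8]; (xiii) [IF D5 THEN G19]. New: V8, G19.
Round 4: (ii) [IF V8 and K THEN E7]. New: E7.
E7 first appears in round 4.

4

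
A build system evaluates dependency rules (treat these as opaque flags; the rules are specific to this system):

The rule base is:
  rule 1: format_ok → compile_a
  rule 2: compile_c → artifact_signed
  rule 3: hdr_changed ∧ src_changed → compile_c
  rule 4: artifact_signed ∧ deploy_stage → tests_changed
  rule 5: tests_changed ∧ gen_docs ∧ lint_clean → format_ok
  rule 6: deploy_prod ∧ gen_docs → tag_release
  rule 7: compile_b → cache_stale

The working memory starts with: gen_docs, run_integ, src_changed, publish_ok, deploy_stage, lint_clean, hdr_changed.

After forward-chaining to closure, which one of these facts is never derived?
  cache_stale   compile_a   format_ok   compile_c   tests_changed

cache_stale

Round 1 — rule 3, derive compile_c.
Round 2 — rule 2, derive artifact_signed.
Round 3 — rule 4, derive tests_changed.
Round 4 — rule 5, derive format_ok.
Round 5 — rule 1, derive compile_a.
Derived: tests_changed (round 3), format_ok (round 4), compile_a (round 5), compile_c (round 1). cache_stale never appears in any round.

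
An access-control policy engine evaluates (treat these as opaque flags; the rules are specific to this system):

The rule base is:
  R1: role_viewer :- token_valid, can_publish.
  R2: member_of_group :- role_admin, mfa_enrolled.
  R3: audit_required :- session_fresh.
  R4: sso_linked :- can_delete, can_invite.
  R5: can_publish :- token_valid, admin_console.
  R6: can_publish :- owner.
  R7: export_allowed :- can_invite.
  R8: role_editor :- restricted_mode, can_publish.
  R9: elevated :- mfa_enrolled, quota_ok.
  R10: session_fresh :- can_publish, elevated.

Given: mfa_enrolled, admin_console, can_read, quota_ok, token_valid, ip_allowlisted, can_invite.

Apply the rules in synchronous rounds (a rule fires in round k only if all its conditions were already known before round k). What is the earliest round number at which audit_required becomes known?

3

Round 1: R5 [can_publish :- token_valid, admin_console.]; R7 [export_allowed :- can_invite.]; R9 [elevated :- mfa_enrolled, quota_ok.]. New: can_publish, export_allowed, elevated.
Round 2: R1 [role_viewer :- token_valid, can_publish.]; R10 [session_fresh :- can_publish, elevated.]. New: role_viewer, session_fresh.
Round 3: R3 [audit_required :- session_fresh.]. New: audit_required.
audit_required first appears in round 3.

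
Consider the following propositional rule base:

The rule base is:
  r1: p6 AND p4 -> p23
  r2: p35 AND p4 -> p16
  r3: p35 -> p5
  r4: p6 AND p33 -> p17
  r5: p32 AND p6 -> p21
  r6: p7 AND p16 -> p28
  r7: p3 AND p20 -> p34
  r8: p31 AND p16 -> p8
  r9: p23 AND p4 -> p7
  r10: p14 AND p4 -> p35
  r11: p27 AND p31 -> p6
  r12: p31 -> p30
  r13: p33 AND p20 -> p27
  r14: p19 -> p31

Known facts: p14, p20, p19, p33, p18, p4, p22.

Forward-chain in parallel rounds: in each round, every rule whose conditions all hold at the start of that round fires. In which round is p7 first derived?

4

Round 1: r10 [p14 AND p4 -> p35]; r13 [p33 AND p20 -> p27]; r14 [p19 -> p31]. Adds p35, p27, p31.
Round 2: r2 [p35 AND p4 -> p16]; r3 [p35 -> p5]; r11 [p27 AND p31 -> p6]; r12 [p31 -> p30]. Adds p16, p5, p6, p30.
Round 3: r1 [p6 AND p4 -> p23]; r4 [p6 AND p33 -> p17]; r8 [p31 AND p16 -> p8]. Adds p23, p17, p8.
Round 4: r9 [p23 AND p4 -> p7]. Adds p7.
p7 first appears in round 4.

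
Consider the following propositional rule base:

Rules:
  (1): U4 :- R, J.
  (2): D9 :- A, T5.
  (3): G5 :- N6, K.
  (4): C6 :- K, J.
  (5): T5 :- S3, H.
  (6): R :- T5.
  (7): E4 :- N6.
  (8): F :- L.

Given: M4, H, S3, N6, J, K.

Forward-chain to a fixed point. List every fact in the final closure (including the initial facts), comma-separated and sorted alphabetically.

[1] (3) [G5 :- N6, K.]; (4) [C6 :- K, J.]; (5) [T5 :- S3, H.]; (7) [E4 :- N6.]. ⇒ new: G5, C6, T5, E4.
[2] (6) [R :- T5.]. ⇒ new: R.
[3] (1) [U4 :- R, J.]. ⇒ new: U4.

C6, E4, G5, H, J, K, M4, N6, R, S3, T5, U4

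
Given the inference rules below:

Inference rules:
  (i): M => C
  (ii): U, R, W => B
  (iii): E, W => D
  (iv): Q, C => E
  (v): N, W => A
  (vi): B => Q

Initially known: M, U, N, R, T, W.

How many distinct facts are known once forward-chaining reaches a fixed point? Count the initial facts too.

Round 1: (i) [M => C]; (ii) [U, R, W => B]; (v) [N, W => A]. Adds C, B, A.
Round 2: (vi) [B => Q]. Adds Q.
Round 3: (iv) [Q, C => E]. Adds E.
Round 4: (iii) [E, W => D]. Adds D.
Closure: {A, B, C, D, E, M, N, Q, R, T, U, W} — 12 facts.

12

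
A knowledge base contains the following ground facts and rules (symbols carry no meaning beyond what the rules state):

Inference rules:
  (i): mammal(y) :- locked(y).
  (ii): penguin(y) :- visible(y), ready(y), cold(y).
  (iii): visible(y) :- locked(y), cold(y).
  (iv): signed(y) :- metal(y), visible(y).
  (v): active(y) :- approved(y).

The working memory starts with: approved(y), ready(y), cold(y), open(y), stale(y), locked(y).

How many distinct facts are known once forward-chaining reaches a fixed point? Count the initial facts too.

10

[1] (i) [mammal(y) :- locked(y).]; (iii) [visible(y) :- locked(y), cold(y).]; (v) [active(y) :- approved(y).]. ⇒ new: mammal(y), visible(y), active(y).
[2] (ii) [penguin(y) :- visible(y), ready(y), cold(y).]. ⇒ new: penguin(y).
Closure: {active(y), approved(y), cold(y), locked(y), mammal(y), open(y), penguin(y), ready(y), stale(y), visible(y)} — 10 facts.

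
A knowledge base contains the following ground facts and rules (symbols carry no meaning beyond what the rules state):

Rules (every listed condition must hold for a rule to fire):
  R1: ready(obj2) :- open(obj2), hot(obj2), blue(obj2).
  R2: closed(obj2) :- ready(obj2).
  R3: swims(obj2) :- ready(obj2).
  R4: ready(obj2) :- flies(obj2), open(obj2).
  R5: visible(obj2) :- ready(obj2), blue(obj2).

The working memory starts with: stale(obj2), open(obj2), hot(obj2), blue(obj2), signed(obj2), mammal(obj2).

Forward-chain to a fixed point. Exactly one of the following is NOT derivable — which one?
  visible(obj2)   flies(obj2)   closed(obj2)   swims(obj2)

flies(obj2)

Round 1 fires R1, giving ready(obj2).
Round 2 fires R2, R3, R5, giving closed(obj2), swims(obj2), visible(obj2).
Derived: closed(obj2) (round 2), visible(obj2) (round 2), swims(obj2) (round 2). flies(obj2) never appears in any round.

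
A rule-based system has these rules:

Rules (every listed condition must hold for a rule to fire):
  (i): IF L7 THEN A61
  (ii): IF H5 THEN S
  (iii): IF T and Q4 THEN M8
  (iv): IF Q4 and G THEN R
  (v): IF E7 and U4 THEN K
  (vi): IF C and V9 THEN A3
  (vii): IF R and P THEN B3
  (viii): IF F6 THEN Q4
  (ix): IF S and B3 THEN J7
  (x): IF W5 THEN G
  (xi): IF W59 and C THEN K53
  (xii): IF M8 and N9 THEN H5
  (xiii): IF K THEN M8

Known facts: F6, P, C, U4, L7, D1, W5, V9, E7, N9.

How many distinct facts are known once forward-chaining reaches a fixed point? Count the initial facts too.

Round 1 fires (i), (v), (vi), (viii), (x), giving A61, K, A3, Q4, G.
Round 2 fires (iv), (xiii), giving R, M8.
Round 3 fires (vii), (xii), giving B3, H5.
Round 4 fires (ii), giving S.
Round 5 fires (ix), giving J7.
Closure: {A3, A61, B3, C, D1, E7, F6, G, H5, J7, K, L7, M8, N9, P, Q4, R, S, U4, V9, W5} — 21 facts.

21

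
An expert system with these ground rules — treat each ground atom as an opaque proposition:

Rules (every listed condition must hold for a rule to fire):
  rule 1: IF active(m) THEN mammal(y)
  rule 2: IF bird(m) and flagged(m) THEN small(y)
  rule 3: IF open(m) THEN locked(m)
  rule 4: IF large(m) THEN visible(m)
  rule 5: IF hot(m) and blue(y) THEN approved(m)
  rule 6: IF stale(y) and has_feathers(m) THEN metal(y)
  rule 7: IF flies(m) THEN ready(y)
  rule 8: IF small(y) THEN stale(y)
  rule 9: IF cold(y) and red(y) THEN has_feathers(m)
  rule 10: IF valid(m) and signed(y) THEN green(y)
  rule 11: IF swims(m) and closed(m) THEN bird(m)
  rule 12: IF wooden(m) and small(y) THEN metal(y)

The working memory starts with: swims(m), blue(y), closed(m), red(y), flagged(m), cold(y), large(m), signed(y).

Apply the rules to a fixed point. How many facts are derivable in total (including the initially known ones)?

Round 1 fires rule 4, rule 9, rule 11, giving visible(m), has_feathers(m), bird(m).
Round 2 fires rule 2, giving small(y).
Round 3 fires rule 8, giving stale(y).
Round 4 fires rule 6, giving metal(y).
Closure: {bird(m), blue(y), closed(m), cold(y), flagged(m), has_feathers(m), large(m), metal(y), red(y), signed(y), small(y), stale(y), swims(m), visible(m)} — 14 facts.

14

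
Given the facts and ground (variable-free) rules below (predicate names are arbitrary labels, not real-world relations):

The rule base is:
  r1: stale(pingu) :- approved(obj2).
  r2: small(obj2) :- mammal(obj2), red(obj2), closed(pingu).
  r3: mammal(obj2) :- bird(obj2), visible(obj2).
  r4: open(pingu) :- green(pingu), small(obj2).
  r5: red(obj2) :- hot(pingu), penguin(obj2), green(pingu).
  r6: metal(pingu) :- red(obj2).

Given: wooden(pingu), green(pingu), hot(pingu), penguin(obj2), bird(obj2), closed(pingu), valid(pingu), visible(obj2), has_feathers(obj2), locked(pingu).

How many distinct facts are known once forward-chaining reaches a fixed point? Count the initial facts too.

15

Round 1 — r3, r5, derive mammal(obj2), red(obj2).
Round 2 — r2, r6, derive small(obj2), metal(pingu).
Round 3 — r4, derive open(pingu).
Closure: {bird(obj2), closed(pingu), green(pingu), has_feathers(obj2), hot(pingu), locked(pingu), mammal(obj2), metal(pingu), open(pingu), penguin(obj2), red(obj2), small(obj2), valid(pingu), visible(obj2), wooden(pingu)} — 15 facts.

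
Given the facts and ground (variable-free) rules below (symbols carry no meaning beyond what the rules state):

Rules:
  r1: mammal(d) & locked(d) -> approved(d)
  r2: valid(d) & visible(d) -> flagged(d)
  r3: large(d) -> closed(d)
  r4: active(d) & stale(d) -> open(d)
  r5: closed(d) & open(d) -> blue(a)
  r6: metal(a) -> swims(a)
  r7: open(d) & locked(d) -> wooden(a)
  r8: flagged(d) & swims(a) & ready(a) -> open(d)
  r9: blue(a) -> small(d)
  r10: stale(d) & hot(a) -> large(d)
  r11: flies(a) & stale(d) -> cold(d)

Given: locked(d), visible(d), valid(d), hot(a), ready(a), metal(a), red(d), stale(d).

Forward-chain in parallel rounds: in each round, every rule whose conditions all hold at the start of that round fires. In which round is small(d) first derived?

4

Round 1: r2 [valid(d) & visible(d) -> flagged(d)]; r6 [metal(a) -> swims(a)]; r10 [stale(d) & hot(a) -> large(d)]. Adds flagged(d), swims(a), large(d).
Round 2: r3 [large(d) -> closed(d)]; r8 [flagged(d) & swims(a) & ready(a) -> open(d)]. Adds closed(d), open(d).
Round 3: r5 [closed(d) & open(d) -> blue(a)]; r7 [open(d) & locked(d) -> wooden(a)]. Adds blue(a), wooden(a).
Round 4: r9 [blue(a) -> small(d)]. Adds small(d).
small(d) first appears in round 4.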